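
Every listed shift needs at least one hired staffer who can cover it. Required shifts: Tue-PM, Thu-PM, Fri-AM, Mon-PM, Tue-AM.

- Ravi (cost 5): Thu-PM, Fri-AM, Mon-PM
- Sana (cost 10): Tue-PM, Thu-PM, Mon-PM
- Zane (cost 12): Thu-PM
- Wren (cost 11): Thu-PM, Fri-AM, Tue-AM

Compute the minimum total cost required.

This is an integer covering problem.
The greedy cost-per-new-shift heuristic would pick Ravi, Sana, and Wren for 26, but a cheaper cover exists.
Choose Sana and Wren: together they cover Tue-PM, Thu-PM, Fri-AM, Mon-PM, Tue-AM — every shift.
Total cost: 10 + 11 = 21.
No cover costs less than 21.

21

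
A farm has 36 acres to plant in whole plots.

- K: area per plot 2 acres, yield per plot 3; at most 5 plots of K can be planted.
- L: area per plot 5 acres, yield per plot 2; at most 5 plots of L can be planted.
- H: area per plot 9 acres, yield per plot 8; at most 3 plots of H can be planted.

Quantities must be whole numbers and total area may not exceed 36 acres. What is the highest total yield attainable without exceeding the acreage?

4×K and 3×H: area 35 ≤ 36, yield 4·3 + 3·8 = 36.
3×K and 3×H: area 33 ≤ 36, yield 3·3 + 3·8 = 33.
Best is 36.

36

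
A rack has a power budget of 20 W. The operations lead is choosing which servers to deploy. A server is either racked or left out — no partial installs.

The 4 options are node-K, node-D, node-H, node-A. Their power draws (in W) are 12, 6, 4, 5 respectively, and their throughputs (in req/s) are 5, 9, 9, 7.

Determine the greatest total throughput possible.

Take node-D, node-H, and node-A: power draw 6 + 4 + 5 = 15 ≤ 20, throughput 9 + 9 + 7 = 25.
No other feasible combination does better.

25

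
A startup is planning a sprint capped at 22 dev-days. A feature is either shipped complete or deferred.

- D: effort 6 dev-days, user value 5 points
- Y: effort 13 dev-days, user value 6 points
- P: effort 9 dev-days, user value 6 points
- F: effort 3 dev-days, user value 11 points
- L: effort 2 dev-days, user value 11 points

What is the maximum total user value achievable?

33

Take D, P, F, and L: effort 6 + 9 + 3 + 2 = 20 ≤ 22, user value 5 + 6 + 11 + 11 = 33.
No other feasible combination does better.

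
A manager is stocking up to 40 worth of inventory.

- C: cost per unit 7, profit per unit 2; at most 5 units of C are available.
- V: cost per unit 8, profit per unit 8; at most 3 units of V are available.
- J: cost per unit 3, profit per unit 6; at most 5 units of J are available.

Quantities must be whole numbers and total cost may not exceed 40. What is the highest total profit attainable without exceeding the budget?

J has the best ratio (6/3); taking only J gives at most 5×6 = 30 (stopped by the supply cap of 5).
Mixing does better — 3×V and 5×J: cost 39 ≤ 40, profit 3·8 + 5·6 = 54.

54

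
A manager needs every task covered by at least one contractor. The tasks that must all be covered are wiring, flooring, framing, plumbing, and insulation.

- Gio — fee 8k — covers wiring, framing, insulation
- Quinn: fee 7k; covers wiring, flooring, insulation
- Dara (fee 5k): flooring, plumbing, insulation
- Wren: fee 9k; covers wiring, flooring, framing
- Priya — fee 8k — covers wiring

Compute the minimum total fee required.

Choose Gio and Dara: together they cover wiring, flooring, framing, plumbing, insulation — every task.
Total fee: 8 + 5 = 13.
No cover costs less than 13.

13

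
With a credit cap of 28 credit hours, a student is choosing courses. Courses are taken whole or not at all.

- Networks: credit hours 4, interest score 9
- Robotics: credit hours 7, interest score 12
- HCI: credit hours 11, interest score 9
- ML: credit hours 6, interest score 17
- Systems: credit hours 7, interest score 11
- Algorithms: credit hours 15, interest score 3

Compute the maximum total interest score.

This is a 0-1 knapsack instance.
Networks + HCI + ML + Systems: credit hours 4 + 11 + 6 + 7 = 28 ≤ 28, interest score 9 + 9 + 17 + 11 = 46.
Networks + Robotics + ML + Systems: credit hours 4 + 7 + 6 + 7 = 24 ≤ 28, interest score 9 + 12 + 17 + 11 = 49.
Networks + Robotics + HCI + ML: credit hours 4 + 7 + 11 + 6 = 28 ≤ 28, interest score 9 + 12 + 9 + 17 = 47.
Best is Networks, Robotics, ML, and Systems with total interest score 49.

49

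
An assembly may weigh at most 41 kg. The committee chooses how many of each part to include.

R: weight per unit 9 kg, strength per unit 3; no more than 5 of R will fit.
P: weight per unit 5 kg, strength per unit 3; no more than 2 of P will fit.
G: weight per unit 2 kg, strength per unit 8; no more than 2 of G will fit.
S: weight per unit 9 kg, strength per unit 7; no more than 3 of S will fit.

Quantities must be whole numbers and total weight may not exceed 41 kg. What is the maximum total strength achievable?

This is a bounded integer knapsack.
G has the best ratio (8/2); taking only G gives at most 2×8 = 16 (stopped by the supply cap of 2).
Mixing does better — 2×P, 2×G, and 3×S: weight 41 ≤ 41, strength 2·3 + 2·8 + 3·7 = 43.

43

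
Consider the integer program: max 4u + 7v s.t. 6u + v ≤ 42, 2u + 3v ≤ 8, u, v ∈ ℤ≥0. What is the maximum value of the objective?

18

The continuous relaxation peaks at (0, 2.67) with value 18.67; rounding to a feasible lattice point costs some objective.
(u,v)=(1,2): 6·1+1·2=8≤42, 2·1+3·2=8≤8, objective 18.
(u,v)=(2,1): 6·2+1·1=13≤42, 2·2+3·1=7≤8, objective 15.
(u,v)=(0,2): 6·0+1·2=2≤42, 2·0+3·2=6≤8, objective 14.
(u,v)=(1,1): 6·1+1·1=7≤42, 2·1+3·1=5≤8, objective 11.
Maximum is 18 at (u,v)=(1,2).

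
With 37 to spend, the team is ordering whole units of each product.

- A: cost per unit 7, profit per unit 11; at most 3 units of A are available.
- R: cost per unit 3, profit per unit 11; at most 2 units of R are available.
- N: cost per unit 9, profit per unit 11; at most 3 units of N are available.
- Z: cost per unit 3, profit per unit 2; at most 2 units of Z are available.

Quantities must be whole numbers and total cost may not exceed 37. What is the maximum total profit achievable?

R has the best ratio (11/3); taking only R gives at most 2×11 = 22 (stopped by the supply cap of 2).
Mixing does better — 3×A, 2×R, and 1×N: cost 36 ≤ 37, profit 3·11 + 2·11 + 1·11 = 66.

66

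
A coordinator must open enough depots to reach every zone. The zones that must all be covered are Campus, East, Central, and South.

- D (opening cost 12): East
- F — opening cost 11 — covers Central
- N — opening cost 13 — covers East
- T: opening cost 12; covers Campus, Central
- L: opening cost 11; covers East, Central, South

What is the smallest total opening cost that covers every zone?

This is a weighted set-cover instance.
Choose T and L: together they cover Campus, East, Central, South — every zone.
Total opening cost: 12 + 11 = 23.
No cover costs less than 23.

23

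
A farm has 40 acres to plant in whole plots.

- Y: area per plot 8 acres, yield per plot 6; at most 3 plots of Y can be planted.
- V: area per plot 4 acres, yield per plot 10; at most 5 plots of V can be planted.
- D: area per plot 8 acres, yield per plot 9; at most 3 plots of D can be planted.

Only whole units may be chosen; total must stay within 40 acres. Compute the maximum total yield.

68

5×V and 2×D: area 36 ≤ 40, yield 5·10 + 2·9 = 68.
4×V and 3×D: area 40 ≤ 40, yield 4·10 + 3·9 = 67.
Best is 68.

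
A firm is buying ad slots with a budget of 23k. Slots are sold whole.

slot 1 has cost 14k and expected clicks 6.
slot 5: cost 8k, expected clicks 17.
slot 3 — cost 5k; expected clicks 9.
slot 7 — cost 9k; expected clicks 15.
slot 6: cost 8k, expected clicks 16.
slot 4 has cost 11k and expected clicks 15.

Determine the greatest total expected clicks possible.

Allowing fractional choices, the relaxed optimum would be about 45.3, but ad slots are indivisible.
slot 5 + slot 3 + slot 6: cost 8 + 5 + 8 = 21 ≤ 23, expected clicks 17 + 9 + 16 = 42.
slot 3 + slot 7 + slot 6: cost 5 + 9 + 8 = 22 ≤ 23, expected clicks 9 + 15 + 16 = 40.
slot 5 + slot 3 + slot 7: cost 8 + 5 + 9 = 22 ≤ 23, expected clicks 17 + 9 + 15 = 41.
Best is slot 5, slot 3, and slot 6 with total expected clicks 42.

42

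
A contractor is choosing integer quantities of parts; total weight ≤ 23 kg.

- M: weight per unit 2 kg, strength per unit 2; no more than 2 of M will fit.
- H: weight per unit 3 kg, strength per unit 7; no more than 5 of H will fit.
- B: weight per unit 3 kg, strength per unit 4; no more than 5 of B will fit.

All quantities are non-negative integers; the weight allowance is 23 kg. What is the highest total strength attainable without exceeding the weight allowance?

45

H has the best ratio (7/3); taking only H gives at most 5×7 = 35 (stopped by the supply cap of 5).
Mixing does better — 1×M, 5×H, and 2×B: weight 23 ≤ 23, strength 1·2 + 5·7 + 2·4 = 45.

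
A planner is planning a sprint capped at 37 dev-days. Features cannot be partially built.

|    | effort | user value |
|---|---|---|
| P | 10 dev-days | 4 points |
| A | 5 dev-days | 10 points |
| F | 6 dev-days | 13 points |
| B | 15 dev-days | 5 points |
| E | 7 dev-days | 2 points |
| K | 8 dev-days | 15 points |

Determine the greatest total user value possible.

A + F + B + K: effort 5 + 6 + 15 + 8 = 34 ≤ 37, user value 10 + 13 + 5 + 15 = 43.
P + A + F + E + K: effort 10 + 5 + 6 + 7 + 8 = 36 ≤ 37, user value 4 + 10 + 13 + 2 + 15 = 44.
P + A + F + K: effort 10 + 5 + 6 + 8 = 29 ≤ 37, user value 4 + 10 + 13 + 15 = 42.
Best is P, A, F, E, and K with total user value 44.

44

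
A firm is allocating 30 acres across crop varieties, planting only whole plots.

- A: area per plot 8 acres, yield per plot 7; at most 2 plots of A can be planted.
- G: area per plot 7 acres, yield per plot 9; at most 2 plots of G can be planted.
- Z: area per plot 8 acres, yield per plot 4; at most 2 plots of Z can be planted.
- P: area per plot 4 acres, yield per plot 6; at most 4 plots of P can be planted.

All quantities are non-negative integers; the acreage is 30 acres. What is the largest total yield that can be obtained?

42

This is a bounded integer knapsack.
2×G and 4×P: area 30 ≤ 30, yield 2·9 + 4·6 = 42.
1×A, 2×G, and 2×P: area 30 ≤ 30, yield 1·7 + 2·9 + 2·6 = 37.
Best is 42.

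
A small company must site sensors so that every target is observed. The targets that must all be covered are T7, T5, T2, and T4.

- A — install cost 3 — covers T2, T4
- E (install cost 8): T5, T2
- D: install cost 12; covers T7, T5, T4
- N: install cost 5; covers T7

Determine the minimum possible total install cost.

15

The greedy cost-per-new-target heuristic would pick A, N, and E for 16, but a cheaper cover exists.
Choose A and D: together they cover T7, T5, T2, T4 — every target.
Total install cost: 3 + 12 = 15.
No cover costs less than 15.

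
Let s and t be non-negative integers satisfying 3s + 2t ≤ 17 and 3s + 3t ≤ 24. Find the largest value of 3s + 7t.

56

(s,t)=(0,8): 3·0+2·8=16≤17, 3·0+3·8=24≤24, objective 56.
(s,t)=(1,7): 3·1+2·7=17≤17, 3·1+3·7=24≤24, objective 52.
No feasible integer point exceeds 56.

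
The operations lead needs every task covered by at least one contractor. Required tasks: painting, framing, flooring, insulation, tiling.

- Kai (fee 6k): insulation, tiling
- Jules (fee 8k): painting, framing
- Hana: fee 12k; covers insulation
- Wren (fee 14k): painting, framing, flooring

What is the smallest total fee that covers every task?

Choose Kai and Wren: together they cover painting, framing, flooring, insulation, tiling — every task.
Total fee: 6 + 14 = 20.

20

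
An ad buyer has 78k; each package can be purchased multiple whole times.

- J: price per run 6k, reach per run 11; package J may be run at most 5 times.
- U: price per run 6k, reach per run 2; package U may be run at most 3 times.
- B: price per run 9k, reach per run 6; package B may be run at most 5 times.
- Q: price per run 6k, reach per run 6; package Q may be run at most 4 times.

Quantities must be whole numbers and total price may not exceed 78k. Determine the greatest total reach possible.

93

This is a bounded integer knapsack.
J has the best ratio (11/6); taking only J gives at most 5×11 = 55 (stopped by the supply cap of 5).
Mixing does better — 5×J, 1×U, 2×B, and 4×Q: price 78 ≤ 78, reach 5·11 + 1·2 + 2·6 + 4·6 = 93.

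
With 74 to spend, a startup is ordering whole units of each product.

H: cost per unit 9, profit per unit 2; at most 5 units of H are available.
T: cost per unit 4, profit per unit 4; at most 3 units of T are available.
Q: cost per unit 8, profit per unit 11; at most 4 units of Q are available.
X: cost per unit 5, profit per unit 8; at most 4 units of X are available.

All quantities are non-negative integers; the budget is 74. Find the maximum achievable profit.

90

1×H, 3×T, 4×Q, and 4×X: cost 73 ≤ 74, profit 1·2 + 3·4 + 4·11 + 4·8 = 90.
3×T, 4×Q, and 4×X: cost 64 ≤ 74, profit 3·4 + 4·11 + 4·8 = 88.
Best is 90.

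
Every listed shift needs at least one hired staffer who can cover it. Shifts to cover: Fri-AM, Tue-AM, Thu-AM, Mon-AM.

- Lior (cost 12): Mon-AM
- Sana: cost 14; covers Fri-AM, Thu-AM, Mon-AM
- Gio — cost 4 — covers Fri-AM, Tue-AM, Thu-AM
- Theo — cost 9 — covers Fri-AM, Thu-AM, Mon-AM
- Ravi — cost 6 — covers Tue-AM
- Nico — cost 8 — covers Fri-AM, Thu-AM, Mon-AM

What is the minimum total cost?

Choose Gio and Nico: together they cover Fri-AM, Tue-AM, Thu-AM, Mon-AM — every shift.
Total cost: 4 + 8 = 12.
No cover costs less than 12.

12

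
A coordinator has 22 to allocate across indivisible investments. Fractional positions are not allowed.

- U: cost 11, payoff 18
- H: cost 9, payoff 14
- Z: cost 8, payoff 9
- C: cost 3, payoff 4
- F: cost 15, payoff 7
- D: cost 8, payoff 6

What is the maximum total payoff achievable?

32

Allowing fractional choices, the relaxed optimum would be about 34.7, but investments are indivisible.
U + Z + C: cost 11 + 8 + 3 = 22 ≤ 22, payoff 18 + 9 + 4 = 31.
U + H: cost 11 + 9 = 20 ≤ 22, payoff 18 + 14 = 32.
Best is U and H with total payoff 32.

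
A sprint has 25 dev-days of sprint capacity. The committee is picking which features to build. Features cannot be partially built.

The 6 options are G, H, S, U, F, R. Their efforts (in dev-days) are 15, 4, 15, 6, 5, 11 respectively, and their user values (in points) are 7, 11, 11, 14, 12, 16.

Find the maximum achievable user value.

Allowing fractional choices, the relaxed optimum would be about 51.5, but features are indivisible.
U + F + R: effort 6 + 5 + 11 = 22 ≤ 25, user value 14 + 12 + 16 = 42.
H + F + R: effort 4 + 5 + 11 = 20 ≤ 25, user value 11 + 12 + 16 = 39.
H + U + R: effort 4 + 6 + 11 = 21 ≤ 25, user value 11 + 14 + 16 = 41.
Best is U, F, and R with total user value 42.

42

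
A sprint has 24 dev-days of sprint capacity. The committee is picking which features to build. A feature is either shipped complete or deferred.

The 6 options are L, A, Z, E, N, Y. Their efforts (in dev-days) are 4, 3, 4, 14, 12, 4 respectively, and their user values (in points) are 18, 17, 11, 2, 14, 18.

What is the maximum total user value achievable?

67

This is a 0-1 knapsack instance.
Allowing fractional choices, the relaxed optimum would be about 74.5, but features are indivisible.
L + A + Z + Y: effort 4 + 3 + 4 + 4 = 15 ≤ 24, user value 18 + 17 + 11 + 18 = 64.
L + A + N + Y: effort 4 + 3 + 12 + 4 = 23 ≤ 24, user value 18 + 17 + 14 + 18 = 67.
Best is L, A, N, and Y with total user value 67.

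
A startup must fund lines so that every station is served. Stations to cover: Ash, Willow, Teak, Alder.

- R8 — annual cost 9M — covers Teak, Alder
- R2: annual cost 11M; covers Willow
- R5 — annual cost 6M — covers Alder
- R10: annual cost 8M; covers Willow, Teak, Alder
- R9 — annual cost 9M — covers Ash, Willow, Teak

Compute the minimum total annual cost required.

This is an integer covering problem.
The greedy cost-per-new-station heuristic would pick R10 and R9 for 17, but a cheaper cover exists.
Choose R5 and R9: together they cover Ash, Willow, Teak, Alder — every station.
Total annual cost: 6 + 9 = 15.
No cover costs less than 15.

15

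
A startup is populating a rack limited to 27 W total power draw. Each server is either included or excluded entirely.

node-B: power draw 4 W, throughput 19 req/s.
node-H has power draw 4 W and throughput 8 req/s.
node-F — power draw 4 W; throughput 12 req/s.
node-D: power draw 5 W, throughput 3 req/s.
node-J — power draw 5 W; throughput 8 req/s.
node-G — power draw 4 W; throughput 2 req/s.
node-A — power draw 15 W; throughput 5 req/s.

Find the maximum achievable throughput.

Allowing fractional choices, the relaxed optimum would be about 52.3, but servers are indivisible.
node-B + node-H + node-F + node-D + node-J: power draw 4 + 4 + 4 + 5 + 5 = 22 ≤ 27, throughput 19 + 8 + 12 + 3 + 8 = 50.
node-B + node-H + node-F + node-D + node-J + node-G: power draw 4 + 4 + 4 + 5 + 5 + 4 = 26 ≤ 27, throughput 19 + 8 + 12 + 3 + 8 + 2 = 52.
node-B + node-H + node-F + node-J + node-G: power draw 4 + 4 + 4 + 5 + 4 = 21 ≤ 27, throughput 19 + 8 + 12 + 8 + 2 = 49.
Best is node-B, node-H, node-F, node-D, node-J, and node-G with total throughput 52.

52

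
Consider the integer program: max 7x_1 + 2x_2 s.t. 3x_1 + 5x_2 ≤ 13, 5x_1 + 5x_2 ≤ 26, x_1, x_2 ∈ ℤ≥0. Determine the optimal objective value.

Relaxing integrality, the LP optimum is 30.33 at (x_1,x_2) = (4.33, 0), which is not an integer point.
(x_1,x_2)=(4,0): 3·4+5·0=12≤13, 5·4+5·0=20≤26, objective 28.
(x_1,x_2)=(3,0): 3·3+5·0=9≤13, 5·3+5·0=15≤26, objective 21.
Maximum is 28 at (x_1,x_2)=(4,0).

28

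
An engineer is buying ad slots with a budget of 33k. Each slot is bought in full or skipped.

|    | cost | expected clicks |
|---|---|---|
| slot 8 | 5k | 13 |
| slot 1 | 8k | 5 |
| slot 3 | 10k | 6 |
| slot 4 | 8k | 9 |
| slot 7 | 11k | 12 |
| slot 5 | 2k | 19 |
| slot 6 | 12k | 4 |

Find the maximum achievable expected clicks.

slot 8 + slot 1 + slot 3 + slot 4 + slot 5: cost 5 + 8 + 10 + 8 + 2 = 33 ≤ 33, expected clicks 13 + 5 + 6 + 9 + 19 = 52.
slot 8 + slot 4 + slot 7 + slot 5: cost 5 + 8 + 11 + 2 = 26 ≤ 33, expected clicks 13 + 9 + 12 + 19 = 53.
slot 8 + slot 3 + slot 7 + slot 5: cost 5 + 10 + 11 + 2 = 28 ≤ 33, expected clicks 13 + 6 + 12 + 19 = 50.
Best is slot 8, slot 4, slot 7, and slot 5 with total expected clicks 53.

53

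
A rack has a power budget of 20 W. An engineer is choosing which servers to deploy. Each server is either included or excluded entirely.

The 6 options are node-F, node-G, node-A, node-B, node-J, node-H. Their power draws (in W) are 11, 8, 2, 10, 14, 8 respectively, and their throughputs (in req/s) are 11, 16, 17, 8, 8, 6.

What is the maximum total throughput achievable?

Allowing fractional choices, the relaxed optimum would be about 43.0, but servers are indivisible.
node-G + node-A + node-H: power draw 8 + 2 + 8 = 18 ≤ 20, throughput 16 + 17 + 6 = 39.
node-G + node-A + node-B: power draw 8 + 2 + 10 = 20 ≤ 20, throughput 16 + 17 + 8 = 41.
node-G + node-A: power draw 8 + 2 = 10 ≤ 20, throughput 16 + 17 = 33.
Best is node-G, node-A, and node-B with total throughput 41.

41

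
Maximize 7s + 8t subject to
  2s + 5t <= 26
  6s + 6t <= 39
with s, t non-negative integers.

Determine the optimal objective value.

46

Relaxing integrality, the LP optimum is 49.83 at (s,t) = (2.17, 4.33), which is not an integer point.
(s,t)=(2,4) is feasible, giving 46.
(s,t)=(3,3) is feasible, giving 45.
(s,t)=(1,4) is feasible, giving 39.
(s,t)=(2,3) is feasible, giving 38.
The best lattice point is (2,4), giving 46.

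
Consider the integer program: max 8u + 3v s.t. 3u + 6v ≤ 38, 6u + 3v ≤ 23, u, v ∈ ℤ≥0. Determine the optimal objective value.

27

Relaxing integrality, the LP optimum is 30.67 at (u,v) = (3.83, 0), which is not an integer point.
(u,v)=(3,1): 3·3+6·1=15≤38, 6·3+3·1=21≤23, objective 27.
(u,v)=(3,0): 3·3+6·0=9≤38, 6·3+3·0=18≤23, objective 24.
The best lattice point is (3,1), giving 27.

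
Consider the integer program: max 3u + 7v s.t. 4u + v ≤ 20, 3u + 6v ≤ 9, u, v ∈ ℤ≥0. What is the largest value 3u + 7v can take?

Relaxing integrality, the LP optimum is 10.50 at (u,v) = (0, 1.5), which is not an integer point.
(u,v)=(1,1): 4·1+1·1=5≤20, 3·1+6·1=9≤9, objective 10.
(u,v)=(0,1): 4·0+1·1=1≤20, 3·0+6·1=6≤9, objective 7.
Maximum is 10 at (u,v)=(1,1).

10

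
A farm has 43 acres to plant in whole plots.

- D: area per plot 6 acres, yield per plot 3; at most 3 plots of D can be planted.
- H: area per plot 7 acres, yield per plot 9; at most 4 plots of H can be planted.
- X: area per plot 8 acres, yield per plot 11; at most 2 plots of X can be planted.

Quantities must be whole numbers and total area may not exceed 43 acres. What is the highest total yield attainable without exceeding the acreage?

This is a bounded integer knapsack.
1×D, 4×H, and 1×X: area 42 ≤ 43, yield 1·3 + 4·9 + 1·11 = 50.
1×D, 3×H, and 2×X: area 43 ≤ 43, yield 1·3 + 3·9 + 2·11 = 52.
Best is 52.

52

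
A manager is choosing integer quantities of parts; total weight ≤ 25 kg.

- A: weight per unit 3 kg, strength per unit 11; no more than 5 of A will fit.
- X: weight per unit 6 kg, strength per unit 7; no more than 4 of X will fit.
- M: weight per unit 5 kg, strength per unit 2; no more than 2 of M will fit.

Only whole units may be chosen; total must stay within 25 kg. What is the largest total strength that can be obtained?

62

5×A and 2×M: weight 25 ≤ 25, strength 5·11 + 2·2 = 59.
5×A and 1×X: weight 21 ≤ 25, strength 5·11 + 1·7 = 62.
Best is 62.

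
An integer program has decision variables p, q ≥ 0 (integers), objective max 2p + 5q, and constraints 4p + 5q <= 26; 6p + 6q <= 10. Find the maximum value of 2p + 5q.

5

(p,q)=(0,1): 4·0+5·1=5≤26, 6·0+6·1=6≤10, objective 5.
(p,q)=(1,0): 4·1+5·0=4≤26, 6·1+6·0=6≤10, objective 2.
The best lattice point is (0,1), giving 5.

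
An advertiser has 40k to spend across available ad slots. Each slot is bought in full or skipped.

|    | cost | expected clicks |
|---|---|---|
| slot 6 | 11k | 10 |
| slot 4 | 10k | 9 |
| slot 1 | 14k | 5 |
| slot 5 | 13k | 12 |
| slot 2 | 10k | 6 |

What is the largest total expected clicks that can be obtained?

This is a 0-1 knapsack instance.
Allowing fractional choices, the relaxed optimum would be about 34.6, but ad slots are indivisible.
slot 6 + slot 5 + slot 2: cost 11 + 13 + 10 = 34 ≤ 40, expected clicks 10 + 12 + 6 = 28.
slot 6 + slot 4 + slot 5: cost 11 + 10 + 13 = 34 ≤ 40, expected clicks 10 + 9 + 12 = 31.
slot 4 + slot 5 + slot 2: cost 10 + 13 + 10 = 33 ≤ 40, expected clicks 9 + 12 + 6 = 27.
Best is slot 6, slot 4, and slot 5 with total expected clicks 31.

31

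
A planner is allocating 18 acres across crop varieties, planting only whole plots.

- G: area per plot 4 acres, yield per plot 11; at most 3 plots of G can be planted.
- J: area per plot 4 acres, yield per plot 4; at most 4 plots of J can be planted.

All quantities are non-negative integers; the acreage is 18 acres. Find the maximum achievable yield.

Take 3×G and 1×J: area 16 ≤ 18, yield 3·11 + 1·4 = 37.
G has the best ratio (11/4) and is taken to its limit of 3; remaining capacity is filled optimally with the others.

37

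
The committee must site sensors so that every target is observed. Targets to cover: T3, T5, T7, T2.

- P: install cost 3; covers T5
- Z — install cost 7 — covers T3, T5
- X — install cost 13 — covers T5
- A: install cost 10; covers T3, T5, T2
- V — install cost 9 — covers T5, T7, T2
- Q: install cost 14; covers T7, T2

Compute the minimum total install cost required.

The greedy cost-per-new-target heuristic would pick P, V, and Z for 19, but a cheaper cover exists.
Choose Z and V: together they cover T3, T5, T7, T2 — every target.
Total install cost: 7 + 9 = 16.
No cover costs less than 16.

16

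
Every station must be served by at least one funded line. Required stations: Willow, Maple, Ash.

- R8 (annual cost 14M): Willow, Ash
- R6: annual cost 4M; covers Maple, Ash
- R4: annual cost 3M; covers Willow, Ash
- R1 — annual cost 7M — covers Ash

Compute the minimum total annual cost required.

7

Choose R6 and R4: together they cover Willow, Maple, Ash — every station.
Total annual cost: 4 + 3 = 7.
No cover costs less than 7.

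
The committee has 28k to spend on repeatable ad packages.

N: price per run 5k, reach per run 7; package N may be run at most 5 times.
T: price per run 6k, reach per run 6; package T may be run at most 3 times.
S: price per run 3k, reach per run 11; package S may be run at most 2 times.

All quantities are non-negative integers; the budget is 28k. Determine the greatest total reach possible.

This is a bounded integer knapsack.
4×N and 2×S: price 26 ≤ 28, reach 4·7 + 2·11 = 50.
3×N, 1×T, and 2×S: price 27 ≤ 28, reach 3·7 + 1·6 + 2·11 = 49.
Best is 50.

50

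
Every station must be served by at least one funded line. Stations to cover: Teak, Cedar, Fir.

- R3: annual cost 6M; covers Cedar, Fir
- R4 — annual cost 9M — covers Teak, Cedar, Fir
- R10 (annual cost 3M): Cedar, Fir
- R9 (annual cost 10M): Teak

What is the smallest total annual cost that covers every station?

This is a weighted set-cover instance.
R4 alone covers Teak, Cedar, Fir — every station.
Total annual cost: 9.

9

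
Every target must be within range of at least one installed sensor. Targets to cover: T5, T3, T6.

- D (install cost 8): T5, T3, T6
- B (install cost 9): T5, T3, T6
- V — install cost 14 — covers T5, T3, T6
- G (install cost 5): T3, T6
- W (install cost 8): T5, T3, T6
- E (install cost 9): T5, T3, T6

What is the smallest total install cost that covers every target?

8

This is an integer covering problem.
The greedy cost-per-new-target heuristic would pick G and D for 13, but a cheaper cover exists.
D alone covers T5, T3, T6 — every target.
Total install cost: 8.
No cover costs less than 8.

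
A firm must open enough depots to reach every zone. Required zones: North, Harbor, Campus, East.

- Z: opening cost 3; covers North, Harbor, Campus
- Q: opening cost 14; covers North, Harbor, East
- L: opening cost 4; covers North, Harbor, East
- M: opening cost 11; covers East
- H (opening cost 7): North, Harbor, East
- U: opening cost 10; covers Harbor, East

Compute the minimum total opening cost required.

Choose Z and L: together they cover North, Harbor, Campus, East — every zone.
Total opening cost: 3 + 4 = 7.
No cover costs less than 7.

7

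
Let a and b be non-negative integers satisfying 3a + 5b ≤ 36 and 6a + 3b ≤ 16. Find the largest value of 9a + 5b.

25

Relaxing integrality, the LP optimum is 26.67 at (a,b) = (0, 5.33), which is not an integer point.
(a,b)=(0,5): 3·0+5·5=25≤36, 6·0+3·5=15≤16, objective 25.
(a,b)=(0,4): 3·0+5·4=20≤36, 6·0+3·4=12≤16, objective 20.
Maximum is 25 at (a,b)=(0,5).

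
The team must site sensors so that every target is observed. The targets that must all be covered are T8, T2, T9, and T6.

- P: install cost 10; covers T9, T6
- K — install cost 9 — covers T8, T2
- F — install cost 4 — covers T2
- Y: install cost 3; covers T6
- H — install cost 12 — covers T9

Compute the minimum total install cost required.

This is an integer covering problem.
The greedy cost-per-new-target heuristic would pick Y, F, K, and P for 26, but a cheaper cover exists.
Choose P and K: together they cover T8, T2, T9, T6 — every target.
Total install cost: 10 + 9 = 19.
No cover costs less than 19.

19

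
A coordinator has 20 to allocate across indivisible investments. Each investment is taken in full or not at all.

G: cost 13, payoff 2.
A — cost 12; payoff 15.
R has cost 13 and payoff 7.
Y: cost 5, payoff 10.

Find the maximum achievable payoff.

25

Take A and Y: cost 12 + 5 = 17 ≤ 20, payoff 15 + 10 = 25.
No other feasible combination does better.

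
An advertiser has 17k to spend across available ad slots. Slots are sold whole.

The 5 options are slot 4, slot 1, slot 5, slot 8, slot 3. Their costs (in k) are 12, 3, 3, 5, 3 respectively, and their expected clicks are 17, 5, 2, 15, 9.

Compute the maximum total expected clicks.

32

Allowing fractional choices, the relaxed optimum would be about 37.5, but ad slots are indivisible.
slot 1 + slot 5 + slot 8 + slot 3: cost 3 + 3 + 5 + 3 = 14 ≤ 17, expected clicks 5 + 2 + 15 + 9 = 31.
slot 4 + slot 8: cost 12 + 5 = 17 ≤ 17, expected clicks 17 + 15 = 32.
Best is slot 4 and slot 8 with total expected clicks 32.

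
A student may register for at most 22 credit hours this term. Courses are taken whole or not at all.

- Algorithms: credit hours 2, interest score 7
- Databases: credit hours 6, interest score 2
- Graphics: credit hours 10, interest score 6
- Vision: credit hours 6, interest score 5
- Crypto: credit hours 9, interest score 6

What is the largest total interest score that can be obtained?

This is a 0-1 knapsack instance.
Algorithms + Graphics + Crypto: credit hours 2 + 10 + 9 = 21 ≤ 22, interest score 7 + 6 + 6 = 19.
Algorithms + Vision + Crypto: credit hours 2 + 6 + 9 = 17 ≤ 22, interest score 7 + 5 + 6 = 18.
Algorithms + Graphics + Vision: credit hours 2 + 10 + 6 = 18 ≤ 22, interest score 7 + 6 + 5 = 18.
Best is Algorithms, Graphics, and Crypto with total interest score 19.

19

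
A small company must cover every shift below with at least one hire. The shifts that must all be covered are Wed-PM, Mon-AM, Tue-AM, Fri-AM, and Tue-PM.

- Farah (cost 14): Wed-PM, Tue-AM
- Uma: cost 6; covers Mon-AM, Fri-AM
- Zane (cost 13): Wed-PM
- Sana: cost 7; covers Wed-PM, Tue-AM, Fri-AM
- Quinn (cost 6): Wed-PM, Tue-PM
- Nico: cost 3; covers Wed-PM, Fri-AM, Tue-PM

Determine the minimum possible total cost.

16

Choose Uma, Sana, and Nico: together they cover Wed-PM, Mon-AM, Tue-AM, Fri-AM, Tue-PM — every shift.
Total cost: 6 + 7 + 3 = 16.
No cover costs less than 16.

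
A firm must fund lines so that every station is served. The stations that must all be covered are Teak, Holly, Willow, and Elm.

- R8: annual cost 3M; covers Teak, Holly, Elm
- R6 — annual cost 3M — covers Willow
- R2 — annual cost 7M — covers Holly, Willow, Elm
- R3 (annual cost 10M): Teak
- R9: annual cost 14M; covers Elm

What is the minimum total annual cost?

6

Choose R8 and R6: together they cover Teak, Holly, Willow, Elm — every station.
Total annual cost: 3 + 3 = 6.
No cover costs less than 6.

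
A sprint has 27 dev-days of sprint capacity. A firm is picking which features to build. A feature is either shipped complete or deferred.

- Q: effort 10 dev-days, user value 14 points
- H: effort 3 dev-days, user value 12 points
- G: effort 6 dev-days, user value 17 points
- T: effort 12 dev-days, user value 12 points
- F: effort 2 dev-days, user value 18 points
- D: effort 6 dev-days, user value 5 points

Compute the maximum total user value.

Q + H + G + F + D: effort 10 + 3 + 6 + 2 + 6 = 27 ≤ 27, user value 14 + 12 + 17 + 18 + 5 = 66.
H + G + T + F: effort 3 + 6 + 12 + 2 = 23 ≤ 27, user value 12 + 17 + 12 + 18 = 59.
Q + H + G + F: effort 10 + 3 + 6 + 2 = 21 ≤ 27, user value 14 + 12 + 17 + 18 = 61.
Best is Q, H, G, F, and D with total user value 66.

66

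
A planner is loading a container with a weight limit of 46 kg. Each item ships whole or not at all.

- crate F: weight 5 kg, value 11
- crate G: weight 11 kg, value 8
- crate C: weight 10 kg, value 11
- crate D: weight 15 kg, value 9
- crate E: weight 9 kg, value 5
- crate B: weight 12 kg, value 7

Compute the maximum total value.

This is an integer program with binary decision variables.
Allowing fractional choices, the relaxed optimum would be about 41.9, but items are indivisible.
crate F + crate G + crate C + crate B: weight 5 + 11 + 10 + 12 = 38 ≤ 46, value 11 + 8 + 11 + 7 = 37.
crate F + crate C + crate D + crate B: weight 5 + 10 + 15 + 12 = 42 ≤ 46, value 11 + 11 + 9 + 7 = 38.
crate F + crate G + crate C + crate D: weight 5 + 11 + 10 + 15 = 41 ≤ 46, value 11 + 8 + 11 + 9 = 39.
Best is crate F, crate G, crate C, and crate D with total value 39.

39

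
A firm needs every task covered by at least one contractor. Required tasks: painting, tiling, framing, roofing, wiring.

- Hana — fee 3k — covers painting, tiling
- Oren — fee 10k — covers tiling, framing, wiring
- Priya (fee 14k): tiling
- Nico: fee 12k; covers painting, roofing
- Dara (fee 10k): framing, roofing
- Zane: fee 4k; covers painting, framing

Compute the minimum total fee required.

The greedy cost-per-new-task heuristic would pick Hana, Zane, Oren, and Dara for 27, but a cheaper cover exists.
Choose Oren and Nico: together they cover painting, tiling, framing, roofing, wiring — every task.
Total fee: 10 + 12 = 22.
No cover costs less than 22.

22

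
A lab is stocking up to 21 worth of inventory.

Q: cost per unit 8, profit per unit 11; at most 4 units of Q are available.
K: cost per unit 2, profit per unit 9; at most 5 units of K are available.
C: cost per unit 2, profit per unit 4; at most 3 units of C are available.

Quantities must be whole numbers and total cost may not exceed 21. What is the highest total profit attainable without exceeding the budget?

60

This is a bounded integer knapsack.
K has the best ratio (9/2); taking only K gives at most 5×9 = 45 (stopped by the supply cap of 5).
Mixing does better — 1×Q, 5×K, and 1×C: cost 20 ≤ 21, profit 1·11 + 5·9 + 1·4 = 60.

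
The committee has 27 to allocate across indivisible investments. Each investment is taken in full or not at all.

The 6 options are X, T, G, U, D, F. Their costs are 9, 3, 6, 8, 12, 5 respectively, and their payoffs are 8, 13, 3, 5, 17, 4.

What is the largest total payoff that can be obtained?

X + T + D: cost 9 + 3 + 12 = 24 ≤ 27, payoff 8 + 13 + 17 = 38.
T + G + D + F: cost 3 + 6 + 12 + 5 = 26 ≤ 27, payoff 13 + 3 + 17 + 4 = 37.
Best is X, T, and D with total payoff 38.

38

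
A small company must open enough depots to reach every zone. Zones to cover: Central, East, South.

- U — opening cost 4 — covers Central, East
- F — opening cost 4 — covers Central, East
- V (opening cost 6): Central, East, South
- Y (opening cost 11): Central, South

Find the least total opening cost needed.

6

This is a weighted set-cover instance.
The greedy cost-per-new-zone heuristic would pick U and V for 10, but a cheaper cover exists.
V alone covers Central, East, South — every zone.
Total opening cost: 6.
No cover costs less than 6.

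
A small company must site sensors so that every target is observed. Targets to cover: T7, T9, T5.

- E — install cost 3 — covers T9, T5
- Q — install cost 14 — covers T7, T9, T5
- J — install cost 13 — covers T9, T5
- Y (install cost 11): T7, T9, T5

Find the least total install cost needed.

11

The greedy cost-per-new-target heuristic would pick E and Y for 14, but a cheaper cover exists.
Y alone covers T7, T9, T5 — every target.
Total install cost: 11.
No cover costs less than 11.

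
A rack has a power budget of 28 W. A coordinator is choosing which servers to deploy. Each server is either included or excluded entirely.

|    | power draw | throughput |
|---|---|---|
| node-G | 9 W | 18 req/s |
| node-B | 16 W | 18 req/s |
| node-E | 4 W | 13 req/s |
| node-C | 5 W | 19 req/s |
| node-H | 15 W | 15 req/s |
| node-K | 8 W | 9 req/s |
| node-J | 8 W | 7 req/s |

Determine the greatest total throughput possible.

59

Take node-G, node-E, node-C, and node-K: power draw 9 + 4 + 5 + 8 = 26 ≤ 28, throughput 18 + 13 + 19 + 9 = 59.
No other feasible combination does better.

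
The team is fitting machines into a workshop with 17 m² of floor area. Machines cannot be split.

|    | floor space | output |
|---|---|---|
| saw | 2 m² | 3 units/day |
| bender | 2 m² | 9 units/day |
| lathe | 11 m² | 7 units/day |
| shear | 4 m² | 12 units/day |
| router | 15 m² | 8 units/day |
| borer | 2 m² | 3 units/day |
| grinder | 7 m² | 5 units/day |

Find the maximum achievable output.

32

Take saw, bender, shear, borer, and grinder: floor space 2 + 2 + 4 + 2 + 7 = 17 ≤ 17, output 3 + 9 + 12 + 3 + 5 = 32.
No other feasible combination does better.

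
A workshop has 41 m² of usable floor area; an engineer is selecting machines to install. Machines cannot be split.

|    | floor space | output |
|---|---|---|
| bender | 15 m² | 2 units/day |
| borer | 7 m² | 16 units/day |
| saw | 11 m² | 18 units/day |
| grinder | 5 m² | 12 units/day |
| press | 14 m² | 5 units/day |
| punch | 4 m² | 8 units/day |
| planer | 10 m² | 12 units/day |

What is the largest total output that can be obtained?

66

Allowing fractional choices, the relaxed optimum would be about 67.4, but machines are indivisible.
borer + saw + grinder + punch + planer: floor space 7 + 11 + 5 + 4 + 10 = 37 ≤ 41, output 16 + 18 + 12 + 8 + 12 = 66.
borer + saw + grinder + press + punch: floor space 7 + 11 + 5 + 14 + 4 = 41 ≤ 41, output 16 + 18 + 12 + 5 + 8 = 59.
Best is borer, saw, grinder, punch, and planer with total output 66.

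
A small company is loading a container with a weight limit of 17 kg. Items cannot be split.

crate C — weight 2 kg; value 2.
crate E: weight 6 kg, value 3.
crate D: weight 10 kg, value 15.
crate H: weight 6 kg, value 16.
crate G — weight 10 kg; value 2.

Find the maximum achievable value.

31

Take crate D and crate H: weight 10 + 6 = 16 ≤ 17, value 15 + 16 = 31.
No other feasible combination does better.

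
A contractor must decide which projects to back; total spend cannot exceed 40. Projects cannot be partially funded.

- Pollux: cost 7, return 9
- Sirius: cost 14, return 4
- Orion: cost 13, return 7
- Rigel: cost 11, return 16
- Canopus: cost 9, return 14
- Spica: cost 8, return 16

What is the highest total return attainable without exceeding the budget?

55

This is an integer program with binary decision variables.
Allowing fractional choices, the relaxed optimum would be about 57.7, but projects are indivisible.
Pollux + Orion + Rigel + Spica: cost 7 + 13 + 11 + 8 = 39 ≤ 40, return 9 + 7 + 16 + 16 = 48.
Pollux + Rigel + Canopus + Spica: cost 7 + 11 + 9 + 8 = 35 ≤ 40, return 9 + 16 + 14 + 16 = 55.
Best is Pollux, Rigel, Canopus, and Spica with total return 55.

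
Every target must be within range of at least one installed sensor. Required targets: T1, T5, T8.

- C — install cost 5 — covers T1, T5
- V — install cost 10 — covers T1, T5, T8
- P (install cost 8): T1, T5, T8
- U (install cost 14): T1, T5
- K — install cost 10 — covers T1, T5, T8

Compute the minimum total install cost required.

This is an integer covering problem.
P alone covers T1, T5, T8 — every target.
Total install cost: 8.

8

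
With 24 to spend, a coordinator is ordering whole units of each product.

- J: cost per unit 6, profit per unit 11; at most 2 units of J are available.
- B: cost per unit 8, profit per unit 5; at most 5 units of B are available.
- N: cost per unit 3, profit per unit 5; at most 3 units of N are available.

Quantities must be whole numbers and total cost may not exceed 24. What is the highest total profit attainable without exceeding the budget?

This is a bounded integer knapsack.
Take 2×J and 3×N: cost 21 ≤ 24, profit 2·11 + 3·5 = 37.
J has the best ratio (11/6) and is taken to its limit of 2; remaining capacity is filled optimally with the others.

37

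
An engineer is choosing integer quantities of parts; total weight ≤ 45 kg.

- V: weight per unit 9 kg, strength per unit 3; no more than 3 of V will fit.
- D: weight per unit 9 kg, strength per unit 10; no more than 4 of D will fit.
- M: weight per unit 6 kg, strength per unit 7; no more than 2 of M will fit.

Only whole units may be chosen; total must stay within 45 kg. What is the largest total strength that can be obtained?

M has the best ratio (7/6); taking only M gives at most 2×7 = 14 (stopped by the supply cap of 2).
Mixing does better — 4×D and 1×M: weight 42 ≤ 45, strength 4·10 + 1·7 = 47.

47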